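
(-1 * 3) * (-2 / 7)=6 / 7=0.86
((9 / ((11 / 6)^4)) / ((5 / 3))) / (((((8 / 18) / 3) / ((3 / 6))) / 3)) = 354294 / 73205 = 4.84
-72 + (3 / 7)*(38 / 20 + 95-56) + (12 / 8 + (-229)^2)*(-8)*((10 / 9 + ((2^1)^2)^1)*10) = -13509222317 / 630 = -21443210.03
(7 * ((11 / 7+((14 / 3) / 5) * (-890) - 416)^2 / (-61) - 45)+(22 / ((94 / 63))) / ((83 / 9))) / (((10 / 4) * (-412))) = 2671677907963 / 15441289290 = 173.02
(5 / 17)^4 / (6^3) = 625 / 18040536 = 0.00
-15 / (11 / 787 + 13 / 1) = -3935 / 3414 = -1.15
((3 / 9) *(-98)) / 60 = -49 / 90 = -0.54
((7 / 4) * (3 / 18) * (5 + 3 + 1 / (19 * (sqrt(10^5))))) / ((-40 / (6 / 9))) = -7 / 180 - 7 * sqrt(10) / 27360000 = -0.04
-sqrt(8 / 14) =-0.76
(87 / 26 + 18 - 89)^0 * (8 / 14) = 4 / 7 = 0.57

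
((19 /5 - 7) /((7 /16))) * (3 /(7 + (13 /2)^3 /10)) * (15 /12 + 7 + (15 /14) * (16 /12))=-277504 /45031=-6.16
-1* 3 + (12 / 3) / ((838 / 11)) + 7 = 1698 / 419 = 4.05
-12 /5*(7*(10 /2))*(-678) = 56952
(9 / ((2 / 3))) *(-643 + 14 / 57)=-329733 / 38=-8677.18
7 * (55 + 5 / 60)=4627 / 12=385.58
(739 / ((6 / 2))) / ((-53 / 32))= -23648 / 159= -148.73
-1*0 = 0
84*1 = 84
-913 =-913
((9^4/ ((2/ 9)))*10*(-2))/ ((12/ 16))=-787320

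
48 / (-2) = -24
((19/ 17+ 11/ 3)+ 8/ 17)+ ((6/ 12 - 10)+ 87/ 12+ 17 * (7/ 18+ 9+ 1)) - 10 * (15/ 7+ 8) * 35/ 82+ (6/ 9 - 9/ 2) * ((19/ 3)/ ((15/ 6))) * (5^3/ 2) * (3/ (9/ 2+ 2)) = -46908575/ 326196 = -143.80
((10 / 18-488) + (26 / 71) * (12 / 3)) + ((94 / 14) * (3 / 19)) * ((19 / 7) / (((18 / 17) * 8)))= -243293957 / 500976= -485.64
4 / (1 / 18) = 72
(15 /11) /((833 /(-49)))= -15 /187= -0.08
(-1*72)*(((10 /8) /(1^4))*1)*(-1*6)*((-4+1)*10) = -16200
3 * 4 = 12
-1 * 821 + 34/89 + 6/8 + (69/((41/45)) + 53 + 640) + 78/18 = -2049407/43788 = -46.80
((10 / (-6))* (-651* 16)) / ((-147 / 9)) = -1062.86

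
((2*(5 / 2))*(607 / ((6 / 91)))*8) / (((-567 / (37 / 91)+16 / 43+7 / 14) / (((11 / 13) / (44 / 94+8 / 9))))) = -9985720580 / 60605749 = -164.77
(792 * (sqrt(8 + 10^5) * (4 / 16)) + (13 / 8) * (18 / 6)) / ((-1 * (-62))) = 39 / 496 + 594 * sqrt(2778) / 31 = 1010.01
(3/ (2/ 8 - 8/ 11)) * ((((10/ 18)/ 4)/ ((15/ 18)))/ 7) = -22/ 147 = -0.15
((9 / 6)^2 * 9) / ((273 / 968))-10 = 5624 / 91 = 61.80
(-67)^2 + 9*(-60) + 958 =4907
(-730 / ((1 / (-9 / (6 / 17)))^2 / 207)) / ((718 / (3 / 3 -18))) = 3340815435 / 1436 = 2326473.14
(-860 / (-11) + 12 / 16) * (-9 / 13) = -31257 / 572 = -54.65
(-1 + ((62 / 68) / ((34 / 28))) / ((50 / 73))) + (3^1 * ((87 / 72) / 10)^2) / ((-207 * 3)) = 13258415 / 137832192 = 0.10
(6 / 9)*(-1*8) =-16 / 3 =-5.33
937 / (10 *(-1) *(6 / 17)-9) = -15929 / 213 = -74.78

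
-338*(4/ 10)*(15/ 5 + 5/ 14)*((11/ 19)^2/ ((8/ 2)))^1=-961103/ 25270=-38.03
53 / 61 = 0.87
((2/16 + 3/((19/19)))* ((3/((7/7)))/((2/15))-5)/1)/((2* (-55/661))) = -115675/352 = -328.62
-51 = -51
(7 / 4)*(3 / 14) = 3 / 8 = 0.38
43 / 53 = 0.81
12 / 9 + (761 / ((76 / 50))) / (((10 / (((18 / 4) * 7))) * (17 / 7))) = 5044351 / 7752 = 650.72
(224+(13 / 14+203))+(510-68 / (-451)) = 5923033 / 6314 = 938.08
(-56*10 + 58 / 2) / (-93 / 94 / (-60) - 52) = 998280 / 97729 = 10.21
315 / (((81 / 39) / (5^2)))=11375 / 3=3791.67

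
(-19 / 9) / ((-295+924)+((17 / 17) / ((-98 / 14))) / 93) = -4123 / 1228434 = -0.00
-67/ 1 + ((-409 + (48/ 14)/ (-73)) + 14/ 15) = -3641746/ 7665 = -475.11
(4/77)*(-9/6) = -6/77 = -0.08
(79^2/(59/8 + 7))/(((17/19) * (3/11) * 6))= 5217476/17595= 296.53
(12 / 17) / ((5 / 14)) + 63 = 5523 / 85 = 64.98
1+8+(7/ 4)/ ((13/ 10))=269/ 26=10.35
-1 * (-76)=76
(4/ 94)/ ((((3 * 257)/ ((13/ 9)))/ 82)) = 2132/ 326133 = 0.01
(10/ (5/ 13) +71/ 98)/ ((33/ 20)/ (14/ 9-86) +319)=19904400/ 237576647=0.08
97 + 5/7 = 684/7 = 97.71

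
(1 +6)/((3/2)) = 14/3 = 4.67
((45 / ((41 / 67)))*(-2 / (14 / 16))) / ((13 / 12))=-578880 / 3731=-155.15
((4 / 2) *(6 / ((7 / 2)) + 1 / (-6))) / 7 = 65 / 147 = 0.44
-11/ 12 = -0.92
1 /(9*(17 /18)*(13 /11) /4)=88 /221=0.40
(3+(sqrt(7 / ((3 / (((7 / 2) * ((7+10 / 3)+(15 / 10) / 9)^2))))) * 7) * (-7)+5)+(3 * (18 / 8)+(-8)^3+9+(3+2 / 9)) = -2401 * sqrt(6) / 4 - 17461 / 36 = -1955.33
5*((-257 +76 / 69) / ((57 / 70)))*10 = -61799500 / 3933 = -15713.07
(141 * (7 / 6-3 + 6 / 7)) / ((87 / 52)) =-50102 / 609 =-82.27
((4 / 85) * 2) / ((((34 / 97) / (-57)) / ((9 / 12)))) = -16587 / 1445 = -11.48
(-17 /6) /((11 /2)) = -17 /33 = -0.52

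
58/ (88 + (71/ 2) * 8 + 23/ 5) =290/ 1883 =0.15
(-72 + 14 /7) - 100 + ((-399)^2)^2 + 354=25344958585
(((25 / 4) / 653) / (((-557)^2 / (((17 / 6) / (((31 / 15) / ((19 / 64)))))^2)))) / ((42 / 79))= 5151244375 / 535890650733871104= 0.00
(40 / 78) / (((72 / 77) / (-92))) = -17710 / 351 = -50.46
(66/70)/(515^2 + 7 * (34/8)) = 44/12378555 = 0.00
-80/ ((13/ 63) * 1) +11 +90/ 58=-141428/ 377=-375.14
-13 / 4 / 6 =-0.54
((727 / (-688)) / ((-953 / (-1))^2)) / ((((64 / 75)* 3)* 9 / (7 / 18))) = -0.00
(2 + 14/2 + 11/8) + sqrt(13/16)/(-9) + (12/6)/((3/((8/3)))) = 875/72- sqrt(13)/36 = 12.05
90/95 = 18/19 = 0.95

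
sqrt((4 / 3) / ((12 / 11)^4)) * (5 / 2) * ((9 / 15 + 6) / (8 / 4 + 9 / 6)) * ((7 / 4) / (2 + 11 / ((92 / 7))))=30613 * sqrt(3) / 18792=2.82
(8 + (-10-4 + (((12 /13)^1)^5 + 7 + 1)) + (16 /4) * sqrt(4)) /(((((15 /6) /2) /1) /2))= 31694096 /1856465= 17.07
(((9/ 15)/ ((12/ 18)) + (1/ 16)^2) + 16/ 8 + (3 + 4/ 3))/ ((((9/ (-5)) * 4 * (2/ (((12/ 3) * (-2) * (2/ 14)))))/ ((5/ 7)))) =138955/ 338688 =0.41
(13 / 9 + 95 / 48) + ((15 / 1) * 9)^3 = 354294493 / 144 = 2460378.42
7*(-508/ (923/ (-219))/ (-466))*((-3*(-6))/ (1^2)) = -7008876/ 215059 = -32.59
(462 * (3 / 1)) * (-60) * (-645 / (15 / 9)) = 32182920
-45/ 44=-1.02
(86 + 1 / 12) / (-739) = -1033 / 8868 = -0.12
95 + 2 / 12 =95.17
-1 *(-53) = 53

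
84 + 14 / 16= 679 / 8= 84.88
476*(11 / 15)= 5236 / 15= 349.07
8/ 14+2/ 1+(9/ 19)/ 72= 2743/ 1064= 2.58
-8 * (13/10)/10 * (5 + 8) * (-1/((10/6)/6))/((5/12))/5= 73008/3125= 23.36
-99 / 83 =-1.19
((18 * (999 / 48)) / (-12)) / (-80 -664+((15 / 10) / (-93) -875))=30969 / 1606064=0.02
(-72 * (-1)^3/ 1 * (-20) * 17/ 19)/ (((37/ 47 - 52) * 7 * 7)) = 1150560/ 2240917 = 0.51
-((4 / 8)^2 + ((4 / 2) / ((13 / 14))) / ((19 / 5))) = -807 / 988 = -0.82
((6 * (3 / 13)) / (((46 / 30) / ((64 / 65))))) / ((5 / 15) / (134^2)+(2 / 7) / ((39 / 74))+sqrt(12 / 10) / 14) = 17316447995589120 / 10338832221381079 - 35099706184704 * sqrt(30) / 795294786260083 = 1.43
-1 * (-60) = 60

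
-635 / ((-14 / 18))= 5715 / 7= 816.43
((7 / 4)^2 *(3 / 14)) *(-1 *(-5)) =105 / 32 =3.28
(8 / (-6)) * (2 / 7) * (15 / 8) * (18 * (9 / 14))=-405 / 49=-8.27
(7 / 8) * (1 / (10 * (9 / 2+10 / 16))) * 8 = 28 / 205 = 0.14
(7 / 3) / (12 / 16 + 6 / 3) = 28 / 33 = 0.85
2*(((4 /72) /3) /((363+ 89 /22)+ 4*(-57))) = 0.00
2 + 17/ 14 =45/ 14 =3.21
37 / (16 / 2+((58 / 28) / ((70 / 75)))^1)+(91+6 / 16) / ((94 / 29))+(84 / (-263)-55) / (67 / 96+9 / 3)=2369799624641 / 140631591440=16.85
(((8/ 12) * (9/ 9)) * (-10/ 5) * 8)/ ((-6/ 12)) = 64/ 3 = 21.33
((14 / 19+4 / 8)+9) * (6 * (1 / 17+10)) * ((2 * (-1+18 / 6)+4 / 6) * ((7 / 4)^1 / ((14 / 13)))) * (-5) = -1592955 / 68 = -23425.81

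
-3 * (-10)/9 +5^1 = 25/3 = 8.33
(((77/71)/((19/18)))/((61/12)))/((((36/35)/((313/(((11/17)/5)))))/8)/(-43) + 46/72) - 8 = -582285118620616/75782432880677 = -7.68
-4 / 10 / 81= -2 / 405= -0.00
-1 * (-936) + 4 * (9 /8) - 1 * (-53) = 1987 /2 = 993.50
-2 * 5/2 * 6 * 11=-330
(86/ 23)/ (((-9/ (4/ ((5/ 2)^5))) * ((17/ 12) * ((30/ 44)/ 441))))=-47466496/ 6109375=-7.77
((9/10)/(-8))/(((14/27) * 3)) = -81/1120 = -0.07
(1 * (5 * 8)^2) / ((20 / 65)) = 5200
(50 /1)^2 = 2500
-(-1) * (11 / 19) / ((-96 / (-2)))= 11 / 912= 0.01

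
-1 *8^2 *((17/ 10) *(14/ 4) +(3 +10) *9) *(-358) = 14085152/ 5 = 2817030.40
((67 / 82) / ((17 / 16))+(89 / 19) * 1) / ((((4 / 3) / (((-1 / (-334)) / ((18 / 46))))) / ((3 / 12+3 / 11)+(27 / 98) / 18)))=240843695 / 14304505908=0.02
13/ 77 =0.17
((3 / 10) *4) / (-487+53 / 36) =-216 / 87395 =-0.00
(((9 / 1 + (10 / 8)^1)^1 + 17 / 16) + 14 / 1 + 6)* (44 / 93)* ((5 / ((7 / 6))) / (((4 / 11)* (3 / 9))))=909315 / 1736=523.80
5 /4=1.25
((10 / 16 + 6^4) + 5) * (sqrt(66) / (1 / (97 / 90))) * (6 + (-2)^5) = -1458977 * sqrt(66) / 40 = -296319.63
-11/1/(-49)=11/49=0.22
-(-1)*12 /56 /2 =3 /28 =0.11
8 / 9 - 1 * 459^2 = -1896121 / 9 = -210680.11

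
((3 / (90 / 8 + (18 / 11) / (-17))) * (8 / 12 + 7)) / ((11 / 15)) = 7820 / 2781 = 2.81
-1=-1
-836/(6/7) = -2926/3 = -975.33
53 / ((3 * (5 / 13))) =689 / 15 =45.93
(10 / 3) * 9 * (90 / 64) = 675 / 16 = 42.19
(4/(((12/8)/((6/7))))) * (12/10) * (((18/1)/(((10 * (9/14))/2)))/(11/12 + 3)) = 4608/1175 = 3.92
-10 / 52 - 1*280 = -7285 / 26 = -280.19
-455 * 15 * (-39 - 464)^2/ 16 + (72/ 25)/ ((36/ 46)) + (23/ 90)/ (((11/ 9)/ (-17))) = -474866266323/ 4400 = -107924151.44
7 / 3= 2.33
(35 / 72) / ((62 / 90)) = 175 / 248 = 0.71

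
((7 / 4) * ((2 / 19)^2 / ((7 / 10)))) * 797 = 7970 / 361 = 22.08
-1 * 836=-836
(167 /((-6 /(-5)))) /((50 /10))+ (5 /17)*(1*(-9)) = 2569 /102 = 25.19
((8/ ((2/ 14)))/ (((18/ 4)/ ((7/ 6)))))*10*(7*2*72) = 146346.67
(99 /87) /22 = 3 /58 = 0.05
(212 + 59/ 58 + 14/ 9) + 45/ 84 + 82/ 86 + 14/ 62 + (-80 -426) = -2822249879/ 9741564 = -289.71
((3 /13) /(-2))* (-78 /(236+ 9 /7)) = 63 /1661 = 0.04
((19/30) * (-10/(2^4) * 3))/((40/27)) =-513/640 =-0.80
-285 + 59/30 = -8491/30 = -283.03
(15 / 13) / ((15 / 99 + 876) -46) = 99 / 71227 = 0.00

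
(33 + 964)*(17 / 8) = 16949 / 8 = 2118.62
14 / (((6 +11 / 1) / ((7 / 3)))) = 98 / 51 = 1.92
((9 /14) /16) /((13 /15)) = 135 /2912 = 0.05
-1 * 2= -2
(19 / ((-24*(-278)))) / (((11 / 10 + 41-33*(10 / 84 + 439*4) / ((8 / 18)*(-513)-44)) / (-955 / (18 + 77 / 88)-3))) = -182982730 / 305907475773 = -0.00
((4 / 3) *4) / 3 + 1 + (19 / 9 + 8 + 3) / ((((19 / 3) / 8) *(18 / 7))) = 4729 / 513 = 9.22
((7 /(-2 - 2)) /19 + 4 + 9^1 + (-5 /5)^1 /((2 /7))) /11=65 /76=0.86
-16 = -16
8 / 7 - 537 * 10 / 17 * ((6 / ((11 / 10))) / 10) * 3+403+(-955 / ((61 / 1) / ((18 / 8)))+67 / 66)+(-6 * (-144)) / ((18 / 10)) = 333.03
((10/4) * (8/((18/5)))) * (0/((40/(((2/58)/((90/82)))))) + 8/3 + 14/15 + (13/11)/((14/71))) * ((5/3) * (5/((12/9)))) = 923375/2772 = 333.11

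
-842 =-842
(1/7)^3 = 1/343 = 0.00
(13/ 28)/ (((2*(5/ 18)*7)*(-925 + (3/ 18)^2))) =-1053/ 8158255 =-0.00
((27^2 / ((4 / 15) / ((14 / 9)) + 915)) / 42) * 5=675 / 7118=0.09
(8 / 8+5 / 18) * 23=529 / 18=29.39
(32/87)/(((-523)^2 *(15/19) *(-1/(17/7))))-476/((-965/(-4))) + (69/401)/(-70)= -764055449174833/386761830218190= -1.98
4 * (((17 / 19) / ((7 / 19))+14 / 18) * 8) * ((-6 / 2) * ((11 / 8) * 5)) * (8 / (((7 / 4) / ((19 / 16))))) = -1688720 / 147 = -11487.89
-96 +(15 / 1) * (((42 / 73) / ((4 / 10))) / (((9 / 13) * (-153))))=-1074499 / 11169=-96.20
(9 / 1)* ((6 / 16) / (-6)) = -9 / 16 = -0.56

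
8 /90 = 4 /45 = 0.09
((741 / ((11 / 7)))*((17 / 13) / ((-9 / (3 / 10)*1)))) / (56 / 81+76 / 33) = -183141 / 26680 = -6.86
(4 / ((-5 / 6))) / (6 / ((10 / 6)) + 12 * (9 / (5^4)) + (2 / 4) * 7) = -6000 / 9091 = -0.66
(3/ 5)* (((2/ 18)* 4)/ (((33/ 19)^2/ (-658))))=-950152/ 16335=-58.17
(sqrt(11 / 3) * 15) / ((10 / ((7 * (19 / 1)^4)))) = 912247 * sqrt(33) / 2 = 2620230.02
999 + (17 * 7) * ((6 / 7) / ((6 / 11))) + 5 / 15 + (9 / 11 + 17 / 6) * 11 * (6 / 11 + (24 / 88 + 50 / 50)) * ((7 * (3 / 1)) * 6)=342809 / 33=10388.15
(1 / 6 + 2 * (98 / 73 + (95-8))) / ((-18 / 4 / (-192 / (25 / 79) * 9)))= 391642816 / 1825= 214598.80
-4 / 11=-0.36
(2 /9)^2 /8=1 /162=0.01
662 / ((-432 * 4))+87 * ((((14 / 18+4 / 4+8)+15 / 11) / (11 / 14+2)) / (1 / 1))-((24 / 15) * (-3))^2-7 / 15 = 1000972483 / 3088800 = 324.07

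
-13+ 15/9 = -34/3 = -11.33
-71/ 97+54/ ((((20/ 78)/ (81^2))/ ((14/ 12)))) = 1563675859/ 970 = 1612036.97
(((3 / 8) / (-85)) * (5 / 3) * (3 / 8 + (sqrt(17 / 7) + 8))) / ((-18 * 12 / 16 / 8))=0.04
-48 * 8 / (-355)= 384 / 355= 1.08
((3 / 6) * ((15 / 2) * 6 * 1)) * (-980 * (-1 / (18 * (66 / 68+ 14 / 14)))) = 41650 / 67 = 621.64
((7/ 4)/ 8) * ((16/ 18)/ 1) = 7/ 36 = 0.19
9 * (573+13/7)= 36216/7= 5173.71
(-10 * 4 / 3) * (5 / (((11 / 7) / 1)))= -1400 / 33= -42.42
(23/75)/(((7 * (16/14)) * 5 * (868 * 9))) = 23/23436000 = 0.00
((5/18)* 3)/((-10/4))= -1/3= -0.33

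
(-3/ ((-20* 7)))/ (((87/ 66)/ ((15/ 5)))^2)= 3267/ 29435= 0.11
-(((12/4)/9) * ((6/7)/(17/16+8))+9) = -9167/1015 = -9.03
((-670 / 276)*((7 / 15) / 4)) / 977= -0.00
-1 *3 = -3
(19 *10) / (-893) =-0.21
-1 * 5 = -5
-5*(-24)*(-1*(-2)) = 240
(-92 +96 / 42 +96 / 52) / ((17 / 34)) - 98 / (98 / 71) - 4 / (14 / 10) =-22713 / 91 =-249.59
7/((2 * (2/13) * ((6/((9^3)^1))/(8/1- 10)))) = -22113/4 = -5528.25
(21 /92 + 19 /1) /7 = 1769 /644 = 2.75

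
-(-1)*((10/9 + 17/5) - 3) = 68/45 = 1.51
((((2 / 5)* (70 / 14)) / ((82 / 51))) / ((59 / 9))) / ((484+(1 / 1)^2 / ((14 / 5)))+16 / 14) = 918 / 2348849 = 0.00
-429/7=-61.29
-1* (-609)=609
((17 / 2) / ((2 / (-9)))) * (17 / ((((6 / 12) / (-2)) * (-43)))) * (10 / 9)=-2890 / 43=-67.21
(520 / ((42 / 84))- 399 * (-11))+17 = 5446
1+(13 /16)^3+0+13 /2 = 32917 /4096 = 8.04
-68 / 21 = -3.24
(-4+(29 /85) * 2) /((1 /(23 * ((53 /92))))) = -7473 /170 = -43.96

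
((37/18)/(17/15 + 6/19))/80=703/39648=0.02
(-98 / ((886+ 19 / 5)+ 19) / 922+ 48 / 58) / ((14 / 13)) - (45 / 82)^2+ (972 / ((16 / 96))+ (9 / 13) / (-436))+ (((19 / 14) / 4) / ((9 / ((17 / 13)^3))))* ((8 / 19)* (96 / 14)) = 41935242178494941598191 / 7189668139687243392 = 5832.71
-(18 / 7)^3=-5832 / 343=-17.00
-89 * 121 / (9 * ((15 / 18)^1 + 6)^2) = -43076 / 1681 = -25.63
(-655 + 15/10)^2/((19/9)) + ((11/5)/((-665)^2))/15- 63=26829301393169/132667500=202229.64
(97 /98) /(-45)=-97 /4410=-0.02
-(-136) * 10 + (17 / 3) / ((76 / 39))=103581 / 76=1362.91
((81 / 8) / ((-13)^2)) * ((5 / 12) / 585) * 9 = 27 / 70304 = 0.00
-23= -23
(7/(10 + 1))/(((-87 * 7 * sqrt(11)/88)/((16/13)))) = -128 * sqrt(11)/12441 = -0.03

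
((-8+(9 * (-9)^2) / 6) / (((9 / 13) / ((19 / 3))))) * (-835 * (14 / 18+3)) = -3275306.40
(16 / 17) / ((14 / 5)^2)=100 / 833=0.12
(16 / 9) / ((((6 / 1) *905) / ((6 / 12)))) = 4 / 24435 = 0.00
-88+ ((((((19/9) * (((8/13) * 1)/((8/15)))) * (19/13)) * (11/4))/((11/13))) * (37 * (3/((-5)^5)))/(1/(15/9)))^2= -33283590551/380250000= -87.53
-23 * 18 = -414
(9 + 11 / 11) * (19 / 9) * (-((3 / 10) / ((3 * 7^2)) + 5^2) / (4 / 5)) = -1163845 / 1764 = -659.78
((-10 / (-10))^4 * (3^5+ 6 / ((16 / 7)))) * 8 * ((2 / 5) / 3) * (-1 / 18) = -131 / 9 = -14.56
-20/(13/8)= -160/13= -12.31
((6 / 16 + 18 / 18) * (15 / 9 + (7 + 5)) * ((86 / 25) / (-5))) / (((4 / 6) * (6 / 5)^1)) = -19393 / 1200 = -16.16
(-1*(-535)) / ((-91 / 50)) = -26750 / 91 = -293.96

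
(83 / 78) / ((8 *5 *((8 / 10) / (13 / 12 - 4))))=-2905 / 29952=-0.10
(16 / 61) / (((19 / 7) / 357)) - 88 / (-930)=18643556 / 538935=34.59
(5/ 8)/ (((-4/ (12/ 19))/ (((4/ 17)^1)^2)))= -30/ 5491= -0.01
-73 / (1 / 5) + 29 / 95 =-34646 / 95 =-364.69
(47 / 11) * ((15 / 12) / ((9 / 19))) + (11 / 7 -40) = -75269 / 2772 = -27.15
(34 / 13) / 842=17 / 5473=0.00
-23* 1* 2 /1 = -46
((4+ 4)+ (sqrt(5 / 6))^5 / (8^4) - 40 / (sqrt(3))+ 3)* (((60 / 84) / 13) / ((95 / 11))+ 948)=-11465.05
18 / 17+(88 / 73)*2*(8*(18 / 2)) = 216738 / 1241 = 174.65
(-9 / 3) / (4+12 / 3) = -3 / 8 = -0.38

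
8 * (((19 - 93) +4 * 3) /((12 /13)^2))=-5239 /9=-582.11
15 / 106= 0.14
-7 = -7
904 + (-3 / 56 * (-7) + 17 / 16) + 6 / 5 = 72531 / 80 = 906.64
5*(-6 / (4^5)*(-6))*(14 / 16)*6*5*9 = 42525 / 1024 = 41.53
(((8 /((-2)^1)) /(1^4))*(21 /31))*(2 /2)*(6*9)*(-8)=36288 /31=1170.58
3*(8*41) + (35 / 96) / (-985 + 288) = 984.00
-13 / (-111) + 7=7.12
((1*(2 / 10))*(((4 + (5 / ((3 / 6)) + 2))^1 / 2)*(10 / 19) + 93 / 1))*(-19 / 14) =-1847 / 70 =-26.39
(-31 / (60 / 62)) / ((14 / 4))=-961 / 105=-9.15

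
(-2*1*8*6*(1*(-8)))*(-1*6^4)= -995328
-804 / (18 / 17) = -2278 / 3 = -759.33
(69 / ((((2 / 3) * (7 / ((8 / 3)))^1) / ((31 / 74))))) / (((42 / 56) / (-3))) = -17112 / 259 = -66.07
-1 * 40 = -40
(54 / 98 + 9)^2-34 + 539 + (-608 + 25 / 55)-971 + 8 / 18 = -233391661 / 237699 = -981.88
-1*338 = -338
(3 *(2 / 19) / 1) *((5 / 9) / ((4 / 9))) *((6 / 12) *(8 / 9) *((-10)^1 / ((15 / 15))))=-100 / 57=-1.75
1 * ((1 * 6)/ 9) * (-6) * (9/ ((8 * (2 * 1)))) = -9/ 4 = -2.25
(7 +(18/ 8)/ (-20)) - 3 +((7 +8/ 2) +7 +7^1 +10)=3111/ 80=38.89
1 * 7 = 7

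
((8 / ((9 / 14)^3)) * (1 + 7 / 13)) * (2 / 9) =878080 / 85293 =10.29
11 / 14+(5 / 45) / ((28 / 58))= 64 / 63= 1.02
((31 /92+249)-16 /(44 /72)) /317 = 225833 /320804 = 0.70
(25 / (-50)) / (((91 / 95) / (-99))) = 9405 / 182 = 51.68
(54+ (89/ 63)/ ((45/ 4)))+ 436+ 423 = 2588711/ 2835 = 913.13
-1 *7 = -7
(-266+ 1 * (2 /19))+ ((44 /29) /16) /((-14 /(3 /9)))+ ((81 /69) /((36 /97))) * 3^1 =-545908753 /2129064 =-256.41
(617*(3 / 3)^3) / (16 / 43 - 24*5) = -26531 / 5144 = -5.16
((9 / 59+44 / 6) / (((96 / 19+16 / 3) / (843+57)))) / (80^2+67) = 5664375 / 56469844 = 0.10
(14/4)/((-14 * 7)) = -1/28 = -0.04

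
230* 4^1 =920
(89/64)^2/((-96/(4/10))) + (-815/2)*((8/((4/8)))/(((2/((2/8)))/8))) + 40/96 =-2136339707/327680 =-6519.59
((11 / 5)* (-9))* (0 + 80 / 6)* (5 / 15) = -88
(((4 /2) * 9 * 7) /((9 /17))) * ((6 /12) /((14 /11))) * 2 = 187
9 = 9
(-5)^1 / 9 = -5 / 9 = -0.56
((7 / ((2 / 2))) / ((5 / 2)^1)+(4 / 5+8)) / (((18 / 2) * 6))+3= 434 / 135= 3.21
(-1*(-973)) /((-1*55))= -973 /55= -17.69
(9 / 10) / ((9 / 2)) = 0.20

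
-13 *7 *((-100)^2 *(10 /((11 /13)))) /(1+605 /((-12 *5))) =1419600000 /1199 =1183986.66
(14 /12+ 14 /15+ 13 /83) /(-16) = -1873 /13280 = -0.14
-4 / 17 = -0.24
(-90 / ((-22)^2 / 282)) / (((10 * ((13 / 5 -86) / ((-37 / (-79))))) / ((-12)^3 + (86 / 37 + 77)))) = -129017115 / 2657402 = -48.55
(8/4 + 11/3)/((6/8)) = 68/9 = 7.56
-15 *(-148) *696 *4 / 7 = 6180480 / 7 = 882925.71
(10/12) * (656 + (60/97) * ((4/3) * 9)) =160880/291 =552.85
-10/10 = -1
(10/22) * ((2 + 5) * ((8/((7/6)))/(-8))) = -30/11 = -2.73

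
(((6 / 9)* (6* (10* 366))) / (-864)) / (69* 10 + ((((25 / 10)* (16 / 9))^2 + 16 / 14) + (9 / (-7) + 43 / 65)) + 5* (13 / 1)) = -1248975 / 57145282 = -0.02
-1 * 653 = -653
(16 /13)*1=16 /13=1.23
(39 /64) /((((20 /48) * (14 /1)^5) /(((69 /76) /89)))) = 8073 /291027322880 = 0.00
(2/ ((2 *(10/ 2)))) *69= 69/ 5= 13.80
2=2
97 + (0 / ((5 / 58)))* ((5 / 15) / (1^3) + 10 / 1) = 97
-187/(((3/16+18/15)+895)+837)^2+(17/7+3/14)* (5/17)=3557199716185/4576655805358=0.78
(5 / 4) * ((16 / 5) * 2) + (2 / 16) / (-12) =767 / 96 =7.99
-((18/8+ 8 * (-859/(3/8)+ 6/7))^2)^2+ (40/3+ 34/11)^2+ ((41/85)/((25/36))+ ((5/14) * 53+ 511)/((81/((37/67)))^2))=-112549609440000578.47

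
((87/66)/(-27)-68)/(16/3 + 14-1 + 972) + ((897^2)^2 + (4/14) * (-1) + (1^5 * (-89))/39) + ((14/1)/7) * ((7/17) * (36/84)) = 589152775438983738725/910035126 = 647395642878.72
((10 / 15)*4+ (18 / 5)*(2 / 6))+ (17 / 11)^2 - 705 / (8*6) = -244877 / 29040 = -8.43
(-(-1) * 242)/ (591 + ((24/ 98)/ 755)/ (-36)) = 13429185/ 32796067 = 0.41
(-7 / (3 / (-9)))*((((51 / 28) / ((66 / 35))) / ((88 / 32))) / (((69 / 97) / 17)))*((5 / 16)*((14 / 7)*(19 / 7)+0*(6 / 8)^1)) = 13315675 / 44528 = 299.04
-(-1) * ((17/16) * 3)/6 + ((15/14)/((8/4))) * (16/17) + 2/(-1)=-3673/3808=-0.96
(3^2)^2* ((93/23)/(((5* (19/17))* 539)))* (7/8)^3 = 896427/12305920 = 0.07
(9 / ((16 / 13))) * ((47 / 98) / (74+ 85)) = 1833 / 83104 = 0.02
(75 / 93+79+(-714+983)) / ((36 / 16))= 43252 / 279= 155.03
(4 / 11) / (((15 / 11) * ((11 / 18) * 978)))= 4 / 8965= 0.00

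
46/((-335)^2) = 46/112225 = 0.00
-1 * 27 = -27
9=9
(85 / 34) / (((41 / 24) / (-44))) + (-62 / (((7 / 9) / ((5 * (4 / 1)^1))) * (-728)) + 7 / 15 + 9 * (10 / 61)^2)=-89637781276 / 1457720355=-61.49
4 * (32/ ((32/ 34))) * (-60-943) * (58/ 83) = -7911664/ 83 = -95321.25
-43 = -43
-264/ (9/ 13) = -1144/ 3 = -381.33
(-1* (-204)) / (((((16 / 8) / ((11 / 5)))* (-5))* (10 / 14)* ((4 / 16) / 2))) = -62832 / 125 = -502.66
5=5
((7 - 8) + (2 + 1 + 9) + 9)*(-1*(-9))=180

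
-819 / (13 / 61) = -3843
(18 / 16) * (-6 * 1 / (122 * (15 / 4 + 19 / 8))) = -0.01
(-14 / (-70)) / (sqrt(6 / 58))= sqrt(87) / 15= 0.62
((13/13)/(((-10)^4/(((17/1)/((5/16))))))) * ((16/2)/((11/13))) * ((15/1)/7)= 5304/48125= 0.11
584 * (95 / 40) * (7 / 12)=9709 / 12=809.08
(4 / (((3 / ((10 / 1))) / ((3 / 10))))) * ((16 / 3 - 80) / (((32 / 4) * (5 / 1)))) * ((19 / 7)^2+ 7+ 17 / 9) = -114704 / 945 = -121.38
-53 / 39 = -1.36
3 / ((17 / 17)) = 3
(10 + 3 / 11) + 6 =179 / 11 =16.27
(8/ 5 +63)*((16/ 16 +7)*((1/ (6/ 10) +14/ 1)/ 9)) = 121448/ 135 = 899.61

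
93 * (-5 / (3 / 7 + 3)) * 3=-406.88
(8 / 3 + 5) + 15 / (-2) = 1 / 6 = 0.17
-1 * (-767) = 767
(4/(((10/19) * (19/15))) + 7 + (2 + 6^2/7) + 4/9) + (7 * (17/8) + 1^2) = 18377/504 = 36.46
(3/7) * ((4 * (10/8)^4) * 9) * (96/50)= 2025/28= 72.32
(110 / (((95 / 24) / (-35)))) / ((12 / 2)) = -162.11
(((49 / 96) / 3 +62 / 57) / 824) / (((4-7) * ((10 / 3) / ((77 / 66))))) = -0.00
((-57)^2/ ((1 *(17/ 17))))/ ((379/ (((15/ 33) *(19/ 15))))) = 20577/ 4169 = 4.94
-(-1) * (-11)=-11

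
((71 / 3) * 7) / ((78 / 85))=42245 / 234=180.53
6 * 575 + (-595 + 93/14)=40063/14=2861.64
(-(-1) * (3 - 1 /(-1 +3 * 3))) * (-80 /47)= -230 /47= -4.89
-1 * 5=-5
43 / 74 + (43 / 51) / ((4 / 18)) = 2752 / 629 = 4.38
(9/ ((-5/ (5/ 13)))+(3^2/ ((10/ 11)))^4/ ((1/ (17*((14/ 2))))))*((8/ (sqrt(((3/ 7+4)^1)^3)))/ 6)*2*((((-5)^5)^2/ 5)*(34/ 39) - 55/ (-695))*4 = 2133733284019282593998*sqrt(217)/ 14109281875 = 2227743005890.61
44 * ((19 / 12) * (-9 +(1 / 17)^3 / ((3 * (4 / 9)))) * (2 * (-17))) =21317.64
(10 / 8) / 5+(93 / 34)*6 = 16.66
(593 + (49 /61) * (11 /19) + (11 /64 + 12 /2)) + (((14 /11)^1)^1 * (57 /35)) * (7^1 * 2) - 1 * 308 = 1308170251 /4079680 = 320.66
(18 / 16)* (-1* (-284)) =639 / 2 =319.50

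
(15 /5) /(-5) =-0.60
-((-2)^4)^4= -65536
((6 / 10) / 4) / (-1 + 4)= 1 / 20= 0.05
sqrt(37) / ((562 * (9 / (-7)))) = -0.01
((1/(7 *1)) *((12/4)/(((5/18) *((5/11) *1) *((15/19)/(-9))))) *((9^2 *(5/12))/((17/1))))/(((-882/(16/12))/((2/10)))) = 0.02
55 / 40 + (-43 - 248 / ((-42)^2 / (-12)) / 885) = -43319651 / 1040760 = -41.62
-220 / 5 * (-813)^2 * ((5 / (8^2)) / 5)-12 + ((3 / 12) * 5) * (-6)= -7270971 / 16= -454435.69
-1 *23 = -23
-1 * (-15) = 15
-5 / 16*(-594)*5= 7425 / 8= 928.12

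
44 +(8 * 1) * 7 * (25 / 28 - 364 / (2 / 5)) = -50866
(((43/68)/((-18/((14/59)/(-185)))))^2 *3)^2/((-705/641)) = -5261674909841/155972220959761794455479200000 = -0.00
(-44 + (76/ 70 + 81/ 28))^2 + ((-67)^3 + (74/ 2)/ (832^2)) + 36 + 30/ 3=-253642104499699/ 847974400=-299115.29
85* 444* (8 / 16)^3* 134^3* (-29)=-329173072980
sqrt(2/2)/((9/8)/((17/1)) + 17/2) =136/1165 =0.12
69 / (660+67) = 69 / 727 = 0.09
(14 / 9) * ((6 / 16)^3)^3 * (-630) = -4822335 / 33554432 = -0.14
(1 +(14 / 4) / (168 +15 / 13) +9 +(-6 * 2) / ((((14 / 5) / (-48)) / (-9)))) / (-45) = 56689583 / 1385370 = 40.92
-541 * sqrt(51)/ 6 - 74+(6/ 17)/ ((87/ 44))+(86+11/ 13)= 83475/ 6409 - 541 * sqrt(51)/ 6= -630.89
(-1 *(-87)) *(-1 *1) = -87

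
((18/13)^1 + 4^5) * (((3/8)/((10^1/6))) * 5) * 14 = 419895/26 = 16149.81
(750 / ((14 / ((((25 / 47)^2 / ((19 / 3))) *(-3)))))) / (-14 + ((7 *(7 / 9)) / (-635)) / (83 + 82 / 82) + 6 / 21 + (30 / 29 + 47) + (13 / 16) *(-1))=-16780668750000 / 78315204095071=-0.21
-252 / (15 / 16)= -268.80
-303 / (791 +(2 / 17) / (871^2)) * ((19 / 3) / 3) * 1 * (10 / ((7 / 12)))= -989965813720 / 71410118703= -13.86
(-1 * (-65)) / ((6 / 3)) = 65 / 2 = 32.50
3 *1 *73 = 219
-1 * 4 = -4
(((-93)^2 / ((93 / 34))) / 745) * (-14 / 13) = -44268 / 9685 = -4.57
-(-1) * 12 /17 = 0.71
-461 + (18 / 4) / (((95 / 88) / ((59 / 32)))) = -344519 / 760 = -453.31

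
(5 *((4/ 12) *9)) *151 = 2265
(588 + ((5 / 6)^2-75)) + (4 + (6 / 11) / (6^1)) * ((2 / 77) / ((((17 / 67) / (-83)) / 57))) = -760724773 / 518364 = -1467.55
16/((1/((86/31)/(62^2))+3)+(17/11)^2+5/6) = 499488/43450763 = 0.01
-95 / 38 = -2.50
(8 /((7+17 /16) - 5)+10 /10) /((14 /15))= 3.87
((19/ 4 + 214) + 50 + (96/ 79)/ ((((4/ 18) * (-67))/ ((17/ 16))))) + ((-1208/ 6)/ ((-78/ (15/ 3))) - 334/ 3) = 421695511/ 2477124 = 170.24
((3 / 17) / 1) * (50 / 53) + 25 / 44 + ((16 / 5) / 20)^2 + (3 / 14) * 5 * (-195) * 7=-36218256321 / 24777500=-1461.74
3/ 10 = 0.30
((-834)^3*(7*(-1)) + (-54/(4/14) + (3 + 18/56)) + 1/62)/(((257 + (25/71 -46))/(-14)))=-250250092088779/930372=-268978529.11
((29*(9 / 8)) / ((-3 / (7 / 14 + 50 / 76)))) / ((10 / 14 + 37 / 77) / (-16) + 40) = -24563 / 77881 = -0.32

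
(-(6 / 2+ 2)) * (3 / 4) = -3.75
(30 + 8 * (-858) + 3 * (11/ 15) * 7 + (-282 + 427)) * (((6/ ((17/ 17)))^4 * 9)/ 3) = -129734784/ 5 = -25946956.80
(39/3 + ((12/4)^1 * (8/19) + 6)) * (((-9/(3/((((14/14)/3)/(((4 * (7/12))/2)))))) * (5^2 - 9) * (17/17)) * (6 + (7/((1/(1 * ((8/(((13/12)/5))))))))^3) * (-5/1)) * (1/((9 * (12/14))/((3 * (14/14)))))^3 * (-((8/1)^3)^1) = -722411777693.66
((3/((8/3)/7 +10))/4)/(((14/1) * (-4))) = -9/6976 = -0.00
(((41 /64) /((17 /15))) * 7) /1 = 4305 /1088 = 3.96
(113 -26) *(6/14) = 261/7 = 37.29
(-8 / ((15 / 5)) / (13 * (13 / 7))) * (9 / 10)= -84 / 845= -0.10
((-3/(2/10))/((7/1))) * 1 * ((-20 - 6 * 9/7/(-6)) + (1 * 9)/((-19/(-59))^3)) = -180605220/336091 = -537.37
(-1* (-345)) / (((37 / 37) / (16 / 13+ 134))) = 606510 / 13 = 46654.62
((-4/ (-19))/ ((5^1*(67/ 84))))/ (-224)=-3/ 12730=-0.00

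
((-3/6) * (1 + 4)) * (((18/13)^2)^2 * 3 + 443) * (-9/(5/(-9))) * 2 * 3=-3151090593/28561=-110328.44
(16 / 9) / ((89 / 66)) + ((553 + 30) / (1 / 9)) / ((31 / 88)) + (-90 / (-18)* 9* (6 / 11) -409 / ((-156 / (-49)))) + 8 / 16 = 14792.61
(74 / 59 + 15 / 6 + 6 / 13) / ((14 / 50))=161675 / 10738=15.06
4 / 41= 0.10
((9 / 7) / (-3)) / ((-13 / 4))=12 / 91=0.13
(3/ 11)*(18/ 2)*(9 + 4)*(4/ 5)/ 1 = 1404/ 55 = 25.53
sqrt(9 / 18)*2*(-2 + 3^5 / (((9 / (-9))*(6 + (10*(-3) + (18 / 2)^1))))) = 71*sqrt(2) / 5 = 20.08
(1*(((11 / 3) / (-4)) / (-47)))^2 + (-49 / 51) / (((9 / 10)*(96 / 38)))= -20547277 / 48668688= -0.42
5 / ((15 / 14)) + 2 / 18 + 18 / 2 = 124 / 9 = 13.78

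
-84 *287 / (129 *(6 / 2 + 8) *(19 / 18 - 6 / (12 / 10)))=144648 / 33583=4.31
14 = 14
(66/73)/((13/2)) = 132/949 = 0.14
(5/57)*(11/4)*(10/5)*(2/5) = 11/57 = 0.19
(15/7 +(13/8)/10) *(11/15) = 14201/8400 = 1.69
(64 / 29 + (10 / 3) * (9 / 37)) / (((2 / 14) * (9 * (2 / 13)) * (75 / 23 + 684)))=3388567 / 152648199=0.02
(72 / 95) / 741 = 24 / 23465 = 0.00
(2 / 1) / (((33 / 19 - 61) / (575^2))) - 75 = -6324100 / 563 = -11232.86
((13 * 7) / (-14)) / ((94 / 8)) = -26 / 47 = -0.55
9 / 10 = 0.90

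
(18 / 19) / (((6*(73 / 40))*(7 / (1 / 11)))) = 120 / 106799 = 0.00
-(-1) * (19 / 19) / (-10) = -1 / 10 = -0.10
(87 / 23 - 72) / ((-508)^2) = -1569 / 5935472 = -0.00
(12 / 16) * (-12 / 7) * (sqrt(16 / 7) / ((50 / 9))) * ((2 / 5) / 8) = -0.02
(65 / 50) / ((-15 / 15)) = -13 / 10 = -1.30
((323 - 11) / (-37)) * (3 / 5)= -936 / 185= -5.06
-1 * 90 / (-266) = 45 / 133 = 0.34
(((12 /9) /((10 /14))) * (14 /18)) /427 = 28 /8235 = 0.00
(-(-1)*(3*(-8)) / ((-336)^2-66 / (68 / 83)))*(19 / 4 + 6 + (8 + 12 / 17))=-5292 / 1278575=-0.00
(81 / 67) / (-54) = -3 / 134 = -0.02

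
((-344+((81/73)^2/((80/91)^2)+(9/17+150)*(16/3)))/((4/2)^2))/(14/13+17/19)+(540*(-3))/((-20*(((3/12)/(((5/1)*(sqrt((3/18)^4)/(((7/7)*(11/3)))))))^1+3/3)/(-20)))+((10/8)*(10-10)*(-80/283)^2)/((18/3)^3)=-3321452487989379/21459379942400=-154.78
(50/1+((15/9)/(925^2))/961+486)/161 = 264437409001/79429893375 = 3.33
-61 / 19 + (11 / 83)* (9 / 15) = -24688 / 7885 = -3.13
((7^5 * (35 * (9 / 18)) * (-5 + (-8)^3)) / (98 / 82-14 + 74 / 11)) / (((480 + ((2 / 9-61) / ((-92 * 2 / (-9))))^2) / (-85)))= -197355805117055200 / 45363793949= -4350513.66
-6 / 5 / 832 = -3 / 2080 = -0.00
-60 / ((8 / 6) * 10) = -9 / 2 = -4.50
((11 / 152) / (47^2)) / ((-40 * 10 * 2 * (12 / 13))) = -143 / 3223372800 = -0.00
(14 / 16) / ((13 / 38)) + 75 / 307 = 2.80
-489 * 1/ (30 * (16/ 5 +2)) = -163/ 52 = -3.13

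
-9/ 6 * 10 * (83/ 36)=-415/ 12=-34.58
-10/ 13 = -0.77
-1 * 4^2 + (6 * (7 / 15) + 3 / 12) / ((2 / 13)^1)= 153 / 40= 3.82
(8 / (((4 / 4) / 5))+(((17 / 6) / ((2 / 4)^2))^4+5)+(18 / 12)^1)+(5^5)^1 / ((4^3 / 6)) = 43642655 / 2592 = 16837.44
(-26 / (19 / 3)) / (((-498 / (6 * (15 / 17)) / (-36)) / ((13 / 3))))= -182520 / 26809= -6.81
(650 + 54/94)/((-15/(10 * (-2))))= 122308/141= 867.43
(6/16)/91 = 3/728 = 0.00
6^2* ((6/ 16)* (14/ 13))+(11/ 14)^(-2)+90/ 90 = 26990/ 1573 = 17.16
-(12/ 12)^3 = -1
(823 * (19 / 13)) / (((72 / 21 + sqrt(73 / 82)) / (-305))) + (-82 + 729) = -13066897591 / 113503 + 46738993 * sqrt(5986) / 113503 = -83264.20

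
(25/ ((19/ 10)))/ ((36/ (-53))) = -19.37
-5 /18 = -0.28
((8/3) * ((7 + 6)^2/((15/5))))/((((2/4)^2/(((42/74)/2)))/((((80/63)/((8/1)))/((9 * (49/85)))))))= 2298400/440559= 5.22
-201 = -201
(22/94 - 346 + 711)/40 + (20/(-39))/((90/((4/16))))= 3012163/329940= 9.13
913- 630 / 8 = 3337 / 4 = 834.25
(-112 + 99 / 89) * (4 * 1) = -39476 / 89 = -443.55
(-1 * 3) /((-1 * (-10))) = -3 /10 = -0.30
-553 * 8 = -4424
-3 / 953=-0.00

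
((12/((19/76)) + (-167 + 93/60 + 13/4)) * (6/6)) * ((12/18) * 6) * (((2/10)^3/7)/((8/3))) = -1713/8750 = -0.20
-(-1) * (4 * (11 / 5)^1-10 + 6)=4.80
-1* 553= -553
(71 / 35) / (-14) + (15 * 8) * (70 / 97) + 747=833.45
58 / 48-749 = -747.79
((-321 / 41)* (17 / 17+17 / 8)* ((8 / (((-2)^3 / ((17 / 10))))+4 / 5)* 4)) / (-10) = -2889 / 328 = -8.81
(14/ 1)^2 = 196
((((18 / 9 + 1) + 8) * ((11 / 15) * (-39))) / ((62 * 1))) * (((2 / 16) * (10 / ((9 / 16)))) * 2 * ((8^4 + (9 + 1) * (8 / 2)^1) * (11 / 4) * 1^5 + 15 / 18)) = -214711354 / 837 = -256524.92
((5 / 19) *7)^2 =1225 / 361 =3.39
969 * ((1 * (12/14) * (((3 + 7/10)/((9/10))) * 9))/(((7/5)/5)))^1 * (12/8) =8066925/49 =164631.12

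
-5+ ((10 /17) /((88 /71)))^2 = -4.77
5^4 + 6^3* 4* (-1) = -239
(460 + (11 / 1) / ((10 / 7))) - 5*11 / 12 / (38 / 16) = 265489 / 570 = 465.77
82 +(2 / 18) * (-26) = 712 / 9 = 79.11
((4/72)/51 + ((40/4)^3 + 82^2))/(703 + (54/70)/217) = 4895759785/445589856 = 10.99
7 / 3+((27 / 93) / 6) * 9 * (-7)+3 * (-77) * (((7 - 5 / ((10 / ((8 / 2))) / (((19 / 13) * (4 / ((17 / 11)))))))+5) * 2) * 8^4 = -344937951953 / 41106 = -8391425.87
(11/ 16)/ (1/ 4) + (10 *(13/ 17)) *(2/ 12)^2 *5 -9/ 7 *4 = -5701/ 4284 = -1.33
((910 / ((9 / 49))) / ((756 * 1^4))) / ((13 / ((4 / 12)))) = 245 / 1458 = 0.17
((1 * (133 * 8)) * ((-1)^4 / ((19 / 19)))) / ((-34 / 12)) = -6384 / 17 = -375.53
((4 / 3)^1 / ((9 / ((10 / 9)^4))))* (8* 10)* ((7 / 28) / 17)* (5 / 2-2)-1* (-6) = 6.13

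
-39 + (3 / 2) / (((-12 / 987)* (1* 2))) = -1611 / 16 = -100.69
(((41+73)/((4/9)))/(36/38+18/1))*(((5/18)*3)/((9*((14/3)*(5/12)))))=361/560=0.64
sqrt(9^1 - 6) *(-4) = -4 *sqrt(3) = -6.93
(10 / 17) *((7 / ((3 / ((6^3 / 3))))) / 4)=420 / 17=24.71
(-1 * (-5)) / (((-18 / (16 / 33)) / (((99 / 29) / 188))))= -10 / 4089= -0.00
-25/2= -12.50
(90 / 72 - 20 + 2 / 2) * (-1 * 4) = 71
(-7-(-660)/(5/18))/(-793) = -2369/793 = -2.99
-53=-53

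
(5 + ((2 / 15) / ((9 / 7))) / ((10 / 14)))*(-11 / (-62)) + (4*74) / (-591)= 3396791 / 8244450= 0.41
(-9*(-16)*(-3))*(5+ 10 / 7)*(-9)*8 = 1399680 / 7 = 199954.29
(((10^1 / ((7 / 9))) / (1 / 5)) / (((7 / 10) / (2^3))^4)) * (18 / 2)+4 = 9870177.14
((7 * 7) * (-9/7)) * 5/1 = -315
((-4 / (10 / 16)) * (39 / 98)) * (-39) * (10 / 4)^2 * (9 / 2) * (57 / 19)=410670 / 49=8381.02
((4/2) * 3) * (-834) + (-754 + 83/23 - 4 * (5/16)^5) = -34695092419/6029312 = -5754.40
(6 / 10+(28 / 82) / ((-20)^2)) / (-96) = -4927 / 787200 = -0.01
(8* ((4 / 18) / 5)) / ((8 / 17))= 34 / 45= 0.76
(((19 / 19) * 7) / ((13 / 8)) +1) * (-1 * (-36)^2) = -89424 / 13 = -6878.77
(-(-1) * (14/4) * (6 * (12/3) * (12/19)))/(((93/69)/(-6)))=-236.17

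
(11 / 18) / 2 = 11 / 36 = 0.31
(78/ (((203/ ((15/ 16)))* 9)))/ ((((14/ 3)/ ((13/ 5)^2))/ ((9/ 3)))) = 19773/ 113680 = 0.17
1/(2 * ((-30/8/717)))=-478/5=-95.60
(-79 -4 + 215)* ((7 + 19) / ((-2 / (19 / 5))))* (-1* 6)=195624 / 5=39124.80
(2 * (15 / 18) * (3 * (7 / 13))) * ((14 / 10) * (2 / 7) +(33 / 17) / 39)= 3479 / 2873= 1.21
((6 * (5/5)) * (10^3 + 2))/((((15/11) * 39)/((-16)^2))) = 1881088/65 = 28939.82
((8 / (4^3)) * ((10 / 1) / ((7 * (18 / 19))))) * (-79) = -7505 / 504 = -14.89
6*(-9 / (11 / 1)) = -54 / 11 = -4.91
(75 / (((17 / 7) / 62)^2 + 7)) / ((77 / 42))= 84760200 / 14506591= 5.84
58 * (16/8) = 116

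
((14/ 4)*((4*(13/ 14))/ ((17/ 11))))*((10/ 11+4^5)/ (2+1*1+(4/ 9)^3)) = 106843698/ 38267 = 2792.06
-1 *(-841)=841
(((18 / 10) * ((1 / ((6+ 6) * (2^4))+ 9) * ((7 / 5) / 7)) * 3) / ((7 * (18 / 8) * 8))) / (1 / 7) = 0.54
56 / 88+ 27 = 304 / 11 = 27.64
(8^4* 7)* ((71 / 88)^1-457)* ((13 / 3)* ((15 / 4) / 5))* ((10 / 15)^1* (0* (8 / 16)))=0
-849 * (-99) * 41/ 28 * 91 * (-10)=-223995915/ 2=-111997957.50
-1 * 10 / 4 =-5 / 2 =-2.50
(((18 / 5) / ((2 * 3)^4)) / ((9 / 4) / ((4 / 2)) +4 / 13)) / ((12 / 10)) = 13 / 8046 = 0.00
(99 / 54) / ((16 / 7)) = 77 / 96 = 0.80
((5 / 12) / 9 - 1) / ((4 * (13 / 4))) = -103 / 1404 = -0.07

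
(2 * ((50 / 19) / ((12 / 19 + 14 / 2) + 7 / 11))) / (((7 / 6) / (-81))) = -2475 / 56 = -44.20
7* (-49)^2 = 16807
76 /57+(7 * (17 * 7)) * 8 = 19996 /3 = 6665.33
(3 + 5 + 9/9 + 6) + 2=17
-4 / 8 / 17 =-1 / 34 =-0.03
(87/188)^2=7569/35344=0.21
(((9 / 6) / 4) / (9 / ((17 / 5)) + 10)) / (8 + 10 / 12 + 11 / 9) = 459 / 155660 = 0.00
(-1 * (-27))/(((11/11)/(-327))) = -8829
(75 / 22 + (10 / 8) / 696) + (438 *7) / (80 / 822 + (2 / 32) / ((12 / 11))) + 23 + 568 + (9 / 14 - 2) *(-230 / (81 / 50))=9904359291089 / 480398688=20616.96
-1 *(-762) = 762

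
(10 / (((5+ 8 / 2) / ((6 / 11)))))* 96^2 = 61440 / 11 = 5585.45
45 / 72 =5 / 8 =0.62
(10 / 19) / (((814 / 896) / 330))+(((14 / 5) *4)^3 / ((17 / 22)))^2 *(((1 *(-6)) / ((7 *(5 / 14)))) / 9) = -41965716267451648 / 47617265625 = -881313.02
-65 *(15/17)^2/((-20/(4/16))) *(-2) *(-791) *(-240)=-69410250/289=-240173.88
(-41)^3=-68921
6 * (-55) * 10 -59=-3359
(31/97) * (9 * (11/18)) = 341/194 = 1.76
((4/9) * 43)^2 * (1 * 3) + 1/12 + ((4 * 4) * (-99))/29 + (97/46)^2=433100201/414207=1045.61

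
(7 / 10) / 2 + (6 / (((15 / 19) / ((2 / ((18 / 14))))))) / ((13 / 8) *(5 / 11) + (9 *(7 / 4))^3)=174813443 / 495186660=0.35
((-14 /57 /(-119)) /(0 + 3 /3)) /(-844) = -1 /408918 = -0.00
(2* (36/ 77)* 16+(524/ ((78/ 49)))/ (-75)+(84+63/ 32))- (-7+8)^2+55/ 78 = 693663143/ 7207200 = 96.25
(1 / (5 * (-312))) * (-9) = 3 / 520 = 0.01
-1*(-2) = 2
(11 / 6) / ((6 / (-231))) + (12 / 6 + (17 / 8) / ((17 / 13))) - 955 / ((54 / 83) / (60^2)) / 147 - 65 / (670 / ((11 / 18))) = -945894373 / 26264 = -36014.86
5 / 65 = 0.08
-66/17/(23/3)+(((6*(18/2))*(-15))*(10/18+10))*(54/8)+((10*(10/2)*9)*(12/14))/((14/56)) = -307475397/5474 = -56170.15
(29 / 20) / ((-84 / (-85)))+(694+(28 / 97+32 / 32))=22708669 / 32592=696.76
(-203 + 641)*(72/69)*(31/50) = 162936/575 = 283.37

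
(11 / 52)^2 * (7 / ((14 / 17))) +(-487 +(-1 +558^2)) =1681219465 / 5408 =310876.38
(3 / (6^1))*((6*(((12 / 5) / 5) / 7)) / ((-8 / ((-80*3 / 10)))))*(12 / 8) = 162 / 175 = 0.93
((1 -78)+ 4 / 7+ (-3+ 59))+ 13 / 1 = -52 / 7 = -7.43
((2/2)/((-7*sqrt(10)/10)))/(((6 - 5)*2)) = -sqrt(10)/14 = -0.23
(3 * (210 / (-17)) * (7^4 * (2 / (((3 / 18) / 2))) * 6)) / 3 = -72606240 / 17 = -4270955.29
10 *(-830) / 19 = -8300 / 19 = -436.84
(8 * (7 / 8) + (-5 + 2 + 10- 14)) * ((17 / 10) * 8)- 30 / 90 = -1 / 3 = -0.33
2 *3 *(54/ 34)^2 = 4374/ 289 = 15.13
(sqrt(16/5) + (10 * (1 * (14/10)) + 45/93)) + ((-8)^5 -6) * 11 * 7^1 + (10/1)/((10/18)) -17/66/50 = -258160752827/102300 + 4 * sqrt(5)/5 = -2523563.73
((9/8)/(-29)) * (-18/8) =81/928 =0.09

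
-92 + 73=-19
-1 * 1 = -1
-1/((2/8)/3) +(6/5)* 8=-12/5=-2.40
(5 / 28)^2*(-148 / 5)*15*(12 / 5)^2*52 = -207792 / 49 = -4240.65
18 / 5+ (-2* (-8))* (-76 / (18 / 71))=-215678 / 45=-4792.84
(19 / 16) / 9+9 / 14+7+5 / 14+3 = 1603 / 144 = 11.13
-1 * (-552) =552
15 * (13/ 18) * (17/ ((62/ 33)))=12155/ 124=98.02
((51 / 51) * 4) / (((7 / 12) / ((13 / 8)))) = 78 / 7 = 11.14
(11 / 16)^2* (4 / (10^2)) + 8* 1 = 51321 / 6400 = 8.02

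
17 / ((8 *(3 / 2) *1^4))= 17 / 12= 1.42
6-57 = -51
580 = 580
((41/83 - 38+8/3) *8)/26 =-34700/3237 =-10.72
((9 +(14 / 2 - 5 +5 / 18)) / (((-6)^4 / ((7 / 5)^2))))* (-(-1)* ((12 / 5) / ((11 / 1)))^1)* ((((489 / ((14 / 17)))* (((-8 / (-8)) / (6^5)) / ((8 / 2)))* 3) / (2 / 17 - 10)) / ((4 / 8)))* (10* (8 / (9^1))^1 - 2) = -0.00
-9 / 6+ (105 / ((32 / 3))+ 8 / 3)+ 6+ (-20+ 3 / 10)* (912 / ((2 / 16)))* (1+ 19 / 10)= -416803.47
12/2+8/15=98/15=6.53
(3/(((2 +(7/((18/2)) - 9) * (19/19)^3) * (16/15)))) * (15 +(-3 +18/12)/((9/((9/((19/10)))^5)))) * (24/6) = 383538448575/554646176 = 691.50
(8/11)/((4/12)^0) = 8/11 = 0.73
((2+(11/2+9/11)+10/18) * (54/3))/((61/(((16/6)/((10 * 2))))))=3514/10065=0.35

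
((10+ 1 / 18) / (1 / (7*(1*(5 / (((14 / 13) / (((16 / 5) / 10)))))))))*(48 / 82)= 37648 / 615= 61.22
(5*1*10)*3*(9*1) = 1350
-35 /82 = -0.43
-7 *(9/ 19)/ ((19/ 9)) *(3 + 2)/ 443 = -2835/ 159923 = -0.02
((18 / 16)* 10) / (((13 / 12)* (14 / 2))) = 135 / 91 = 1.48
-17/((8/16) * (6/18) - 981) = 102/5885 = 0.02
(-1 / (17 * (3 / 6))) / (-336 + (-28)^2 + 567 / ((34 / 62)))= -2 / 25193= -0.00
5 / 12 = 0.42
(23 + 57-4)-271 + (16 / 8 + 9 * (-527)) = -4936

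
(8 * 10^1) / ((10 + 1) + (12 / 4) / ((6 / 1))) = 160 / 23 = 6.96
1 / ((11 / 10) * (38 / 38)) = 10 / 11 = 0.91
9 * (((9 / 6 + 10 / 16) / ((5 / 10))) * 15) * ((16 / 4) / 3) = 765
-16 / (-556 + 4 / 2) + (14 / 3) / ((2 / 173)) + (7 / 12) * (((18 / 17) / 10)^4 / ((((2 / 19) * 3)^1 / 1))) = 140094447526267 / 347029755000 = 403.70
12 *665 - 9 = 7971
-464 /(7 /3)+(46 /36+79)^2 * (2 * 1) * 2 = 14503423 /567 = 25579.23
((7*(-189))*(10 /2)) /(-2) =6615 /2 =3307.50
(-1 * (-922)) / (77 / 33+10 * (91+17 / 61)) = 168726 / 167467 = 1.01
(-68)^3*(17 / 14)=-2672672 / 7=-381810.29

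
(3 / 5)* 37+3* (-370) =-5439 / 5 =-1087.80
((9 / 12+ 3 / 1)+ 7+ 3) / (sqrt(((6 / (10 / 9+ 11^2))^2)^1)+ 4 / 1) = 3.40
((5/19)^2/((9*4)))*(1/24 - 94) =-56375/311904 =-0.18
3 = 3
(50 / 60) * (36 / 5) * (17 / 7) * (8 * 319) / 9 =86768 / 21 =4131.81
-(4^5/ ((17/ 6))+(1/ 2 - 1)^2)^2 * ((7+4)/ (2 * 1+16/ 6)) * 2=-616624.95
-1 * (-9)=9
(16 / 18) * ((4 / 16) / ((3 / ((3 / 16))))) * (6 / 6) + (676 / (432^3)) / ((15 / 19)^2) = 63046609 / 4534963200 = 0.01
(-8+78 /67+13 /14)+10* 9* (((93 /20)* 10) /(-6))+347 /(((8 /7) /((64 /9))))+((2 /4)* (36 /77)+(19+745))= 103073924 /46431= 2219.94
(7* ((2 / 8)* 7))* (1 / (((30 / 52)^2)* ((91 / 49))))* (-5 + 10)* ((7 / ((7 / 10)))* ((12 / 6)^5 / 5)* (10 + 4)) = 3995264 / 45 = 88783.64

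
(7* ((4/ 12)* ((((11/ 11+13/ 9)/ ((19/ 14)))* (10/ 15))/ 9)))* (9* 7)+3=34801/ 1539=22.61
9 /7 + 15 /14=33 /14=2.36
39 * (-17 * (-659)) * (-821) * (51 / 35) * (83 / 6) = -506138197227 / 70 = -7230545674.67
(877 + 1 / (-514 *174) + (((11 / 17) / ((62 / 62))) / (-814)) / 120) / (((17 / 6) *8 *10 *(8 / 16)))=986716959727 / 127511886400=7.74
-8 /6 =-4 /3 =-1.33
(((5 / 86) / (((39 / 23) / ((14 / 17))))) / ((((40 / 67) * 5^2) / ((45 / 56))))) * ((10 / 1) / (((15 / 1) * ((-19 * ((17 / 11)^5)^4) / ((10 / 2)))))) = -1036707742191074974178741 / 23482413762882104061672507896224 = -0.00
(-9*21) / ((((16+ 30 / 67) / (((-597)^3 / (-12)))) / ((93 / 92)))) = -83525925039669 / 405536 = -205964267.14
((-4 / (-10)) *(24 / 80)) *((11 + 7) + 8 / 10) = 282 / 125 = 2.26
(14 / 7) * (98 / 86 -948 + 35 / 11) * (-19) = 16961680 / 473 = 35859.79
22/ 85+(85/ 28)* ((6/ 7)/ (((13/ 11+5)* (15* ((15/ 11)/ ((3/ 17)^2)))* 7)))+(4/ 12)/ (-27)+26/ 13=721534019/ 321171480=2.25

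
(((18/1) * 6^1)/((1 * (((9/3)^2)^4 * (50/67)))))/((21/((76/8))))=0.01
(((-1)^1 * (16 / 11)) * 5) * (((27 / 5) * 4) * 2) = -3456 / 11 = -314.18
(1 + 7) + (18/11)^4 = 15.17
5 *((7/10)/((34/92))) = 161/17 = 9.47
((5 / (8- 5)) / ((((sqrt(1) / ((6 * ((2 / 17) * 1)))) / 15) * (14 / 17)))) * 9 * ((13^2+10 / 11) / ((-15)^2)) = 145.64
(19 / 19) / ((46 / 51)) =1.11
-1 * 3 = -3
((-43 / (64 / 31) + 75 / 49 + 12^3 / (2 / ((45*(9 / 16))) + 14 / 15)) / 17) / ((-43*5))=-216988627 / 469945280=-0.46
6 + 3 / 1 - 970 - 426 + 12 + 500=-875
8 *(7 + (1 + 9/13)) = 904/13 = 69.54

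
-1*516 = -516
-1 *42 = -42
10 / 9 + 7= 73 / 9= 8.11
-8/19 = -0.42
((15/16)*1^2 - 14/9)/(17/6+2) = -89/696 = -0.13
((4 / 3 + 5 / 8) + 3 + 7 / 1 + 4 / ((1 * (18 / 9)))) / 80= 67 / 384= 0.17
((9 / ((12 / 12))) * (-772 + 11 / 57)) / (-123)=1073 / 19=56.47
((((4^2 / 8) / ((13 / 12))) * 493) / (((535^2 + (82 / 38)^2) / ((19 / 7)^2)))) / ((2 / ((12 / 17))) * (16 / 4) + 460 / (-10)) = -578234277 / 855666670586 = -0.00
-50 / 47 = -1.06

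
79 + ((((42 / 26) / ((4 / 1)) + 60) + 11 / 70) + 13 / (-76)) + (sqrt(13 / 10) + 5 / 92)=sqrt(130) / 10 + 110905617 / 795340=140.58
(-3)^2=9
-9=-9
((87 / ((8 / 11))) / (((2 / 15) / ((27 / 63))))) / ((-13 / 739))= -31825035 / 1456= -21857.85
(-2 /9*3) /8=-1 /12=-0.08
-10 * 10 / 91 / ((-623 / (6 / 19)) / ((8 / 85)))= 960 / 18311839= 0.00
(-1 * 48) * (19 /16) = -57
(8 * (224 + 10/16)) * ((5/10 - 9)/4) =-30549/8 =-3818.62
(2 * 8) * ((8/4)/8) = 4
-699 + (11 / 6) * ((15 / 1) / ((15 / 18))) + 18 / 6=-663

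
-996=-996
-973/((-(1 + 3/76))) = 73948/79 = 936.05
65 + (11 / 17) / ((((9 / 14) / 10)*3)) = 31375 / 459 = 68.36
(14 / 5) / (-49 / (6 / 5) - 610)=-84 / 19525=-0.00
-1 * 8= -8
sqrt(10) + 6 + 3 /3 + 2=sqrt(10) + 9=12.16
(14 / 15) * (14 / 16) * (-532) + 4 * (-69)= -10657 / 15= -710.47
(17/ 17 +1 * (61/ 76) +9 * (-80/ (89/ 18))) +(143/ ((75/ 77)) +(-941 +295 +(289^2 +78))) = 42083577779/ 507300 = 82956.00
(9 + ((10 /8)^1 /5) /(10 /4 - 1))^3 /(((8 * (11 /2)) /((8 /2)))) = 15125 /216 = 70.02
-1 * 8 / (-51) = 8 / 51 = 0.16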